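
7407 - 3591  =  3816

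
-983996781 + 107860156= -876136625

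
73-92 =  - 19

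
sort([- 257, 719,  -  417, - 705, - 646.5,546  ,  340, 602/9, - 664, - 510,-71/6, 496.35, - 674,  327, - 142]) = [-705, -674, - 664, - 646.5,-510,-417,-257,-142, - 71/6,602/9,327  ,  340,496.35,546, 719]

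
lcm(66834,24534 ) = 1938186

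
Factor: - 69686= - 2^1*34843^1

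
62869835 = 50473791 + 12396044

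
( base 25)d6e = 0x2061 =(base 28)ag1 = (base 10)8289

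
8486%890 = 476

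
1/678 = 1/678 = 0.00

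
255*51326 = 13088130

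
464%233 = 231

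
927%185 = 2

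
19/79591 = 1/4189 = 0.00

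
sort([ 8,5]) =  [ 5, 8]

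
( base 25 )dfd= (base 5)233023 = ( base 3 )102200022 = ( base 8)20501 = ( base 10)8513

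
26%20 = 6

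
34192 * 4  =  136768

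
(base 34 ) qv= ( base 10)915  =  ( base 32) sj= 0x393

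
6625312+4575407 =11200719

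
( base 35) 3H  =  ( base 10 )122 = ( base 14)8A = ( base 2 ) 1111010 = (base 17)73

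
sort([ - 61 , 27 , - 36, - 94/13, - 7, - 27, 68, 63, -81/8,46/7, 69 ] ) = [ - 61, - 36, - 27, - 81/8,- 94/13, - 7,46/7, 27, 63, 68,69]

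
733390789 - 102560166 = 630830623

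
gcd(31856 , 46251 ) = 1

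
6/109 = 6/109 = 0.06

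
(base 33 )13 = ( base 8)44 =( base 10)36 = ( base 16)24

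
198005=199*995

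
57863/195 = 296+11/15 = 296.73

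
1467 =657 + 810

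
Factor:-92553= - 3^1*30851^1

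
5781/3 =1927= 1927.00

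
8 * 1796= 14368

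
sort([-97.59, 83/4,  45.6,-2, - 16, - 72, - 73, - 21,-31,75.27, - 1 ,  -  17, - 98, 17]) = [ - 98, - 97.59, - 73,-72, - 31, - 21, - 17, - 16, - 2, - 1 , 17, 83/4,45.6,75.27 ]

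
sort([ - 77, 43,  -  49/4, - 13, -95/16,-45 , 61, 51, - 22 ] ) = [ - 77,-45,-22, - 13,-49/4, - 95/16, 43,  51 , 61 ] 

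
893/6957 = 893/6957 = 0.13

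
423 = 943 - 520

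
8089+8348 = 16437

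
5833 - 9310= - 3477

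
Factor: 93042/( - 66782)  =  - 3^3*1723^1*33391^( - 1) = - 46521/33391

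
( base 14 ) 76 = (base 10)104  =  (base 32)38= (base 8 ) 150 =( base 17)62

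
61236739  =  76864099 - 15627360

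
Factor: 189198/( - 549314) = - 3^2*23^1 * 601^( - 1 ) = - 207/601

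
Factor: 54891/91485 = 3/5 =3^1*5^( -1 )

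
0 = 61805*0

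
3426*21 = 71946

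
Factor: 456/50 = 2^2*3^1 * 5^( - 2 ) * 19^1=228/25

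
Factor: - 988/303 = -2^2*3^( - 1)*13^1*19^1*101^( - 1 )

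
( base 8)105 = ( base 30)29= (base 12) 59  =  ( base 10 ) 69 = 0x45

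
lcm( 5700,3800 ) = 11400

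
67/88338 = 67/88338 = 0.00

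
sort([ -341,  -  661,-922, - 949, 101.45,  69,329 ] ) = [- 949, - 922, - 661,-341, 69,  101.45, 329 ] 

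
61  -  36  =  25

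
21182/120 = 176 + 31/60 =176.52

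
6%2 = 0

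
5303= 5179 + 124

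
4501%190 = 131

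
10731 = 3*3577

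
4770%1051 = 566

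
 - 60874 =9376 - 70250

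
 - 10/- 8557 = 10/8557= 0.00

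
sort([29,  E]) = [ E, 29]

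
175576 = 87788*2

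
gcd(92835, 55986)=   3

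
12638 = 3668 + 8970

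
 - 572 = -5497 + 4925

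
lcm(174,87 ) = 174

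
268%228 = 40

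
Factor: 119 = 7^1 *17^1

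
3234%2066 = 1168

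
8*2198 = 17584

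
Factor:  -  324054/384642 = -353/419 = - 353^1*419^(-1 ) 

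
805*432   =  347760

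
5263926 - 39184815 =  - 33920889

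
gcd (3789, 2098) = 1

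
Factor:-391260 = -2^2*3^1*5^1*6521^1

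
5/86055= 1/17211=0.00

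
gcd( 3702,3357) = 3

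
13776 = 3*4592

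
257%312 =257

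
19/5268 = 19/5268 = 0.00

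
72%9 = 0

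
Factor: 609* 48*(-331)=-9675792 = - 2^4*3^2*7^1*29^1 * 331^1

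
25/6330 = 5/1266 = 0.00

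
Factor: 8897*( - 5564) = -2^2  *  7^1*13^1*31^1*41^1*107^1 = -49502908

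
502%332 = 170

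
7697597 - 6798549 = 899048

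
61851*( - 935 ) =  - 57830685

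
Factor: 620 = 2^2*5^1*31^1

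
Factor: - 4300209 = -3^4*53089^1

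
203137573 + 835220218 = 1038357791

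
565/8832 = 565/8832 = 0.06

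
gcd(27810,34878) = 6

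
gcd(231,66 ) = 33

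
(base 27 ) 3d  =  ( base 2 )1011110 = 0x5e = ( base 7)163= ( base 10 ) 94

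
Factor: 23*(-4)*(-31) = 2^2*23^1*31^1 = 2852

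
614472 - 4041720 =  - 3427248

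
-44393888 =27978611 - 72372499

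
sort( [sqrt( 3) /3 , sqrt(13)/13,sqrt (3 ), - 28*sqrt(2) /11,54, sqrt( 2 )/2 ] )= [ -28*sqrt( 2 )/11 , sqrt( 13) /13, sqrt (3 )/3,sqrt(2)/2, sqrt( 3), 54]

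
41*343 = 14063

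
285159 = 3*95053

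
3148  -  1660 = 1488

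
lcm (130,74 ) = 4810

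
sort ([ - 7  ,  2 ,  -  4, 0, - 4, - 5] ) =[ - 7, - 5, - 4, - 4, 0, 2]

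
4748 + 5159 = 9907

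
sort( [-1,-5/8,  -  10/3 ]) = [  -  10/3, - 1,-5/8]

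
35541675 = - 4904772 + 40446447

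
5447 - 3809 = 1638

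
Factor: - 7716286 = -2^1*3858143^1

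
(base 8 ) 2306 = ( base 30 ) 1AM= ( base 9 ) 1607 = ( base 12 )85a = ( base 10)1222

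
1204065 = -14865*(-81 ) 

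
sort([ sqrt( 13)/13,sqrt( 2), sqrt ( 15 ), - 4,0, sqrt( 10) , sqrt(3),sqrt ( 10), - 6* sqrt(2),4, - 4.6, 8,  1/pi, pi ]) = [ - 6*sqrt(2), - 4.6, - 4,0, sqrt(13 ) /13, 1/pi, sqrt(2), sqrt ( 3), pi, sqrt ( 10 ),sqrt ( 10), sqrt(15 ),4, 8]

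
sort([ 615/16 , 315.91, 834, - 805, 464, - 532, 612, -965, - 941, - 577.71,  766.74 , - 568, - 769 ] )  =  [ - 965, - 941,-805, - 769,-577.71,-568, -532,615/16,315.91,464, 612 , 766.74,834 ] 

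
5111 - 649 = 4462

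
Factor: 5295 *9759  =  51673905 = 3^2*5^1*353^1*  3253^1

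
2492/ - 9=-277 + 1/9 = -276.89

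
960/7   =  137+1/7 = 137.14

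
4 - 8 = -4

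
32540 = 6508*5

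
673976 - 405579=268397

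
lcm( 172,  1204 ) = 1204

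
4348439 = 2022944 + 2325495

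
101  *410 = 41410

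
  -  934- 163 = - 1097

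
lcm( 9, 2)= 18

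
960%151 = 54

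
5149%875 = 774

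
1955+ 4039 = 5994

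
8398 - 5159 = 3239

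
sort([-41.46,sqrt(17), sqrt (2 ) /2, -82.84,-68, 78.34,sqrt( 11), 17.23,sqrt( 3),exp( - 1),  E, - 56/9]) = [ - 82.84,-68,-41.46 , - 56/9, exp(- 1 ),sqrt(2)/2, sqrt( 3), E, sqrt(11 ), sqrt( 17),  17.23, 78.34] 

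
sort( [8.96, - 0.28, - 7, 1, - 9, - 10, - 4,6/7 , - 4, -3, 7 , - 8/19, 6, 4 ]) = [ - 10, - 9,- 7, - 4, - 4, - 3, - 8/19, - 0.28,6/7, 1, 4 , 6, 7,8.96] 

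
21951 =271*81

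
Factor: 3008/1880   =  8/5= 2^3*5^( - 1 )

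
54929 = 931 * 59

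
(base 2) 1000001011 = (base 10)523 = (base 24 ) LJ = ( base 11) 436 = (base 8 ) 1013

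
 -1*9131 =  - 9131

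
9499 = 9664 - 165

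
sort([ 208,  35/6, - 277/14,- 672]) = [- 672, - 277/14, 35/6, 208]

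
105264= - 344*(-306 ) 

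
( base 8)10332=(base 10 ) 4314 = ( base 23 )83d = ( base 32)46Q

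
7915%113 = 5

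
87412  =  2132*41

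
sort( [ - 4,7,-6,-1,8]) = [ - 6,-4,-1, 7, 8 ] 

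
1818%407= 190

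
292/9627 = 292/9627 =0.03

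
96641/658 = 96641/658=146.87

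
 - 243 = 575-818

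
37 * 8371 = 309727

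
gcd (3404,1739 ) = 37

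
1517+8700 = 10217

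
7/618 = 7/618=0.01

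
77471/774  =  100 + 71/774 = 100.09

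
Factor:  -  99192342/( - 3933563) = 2^1*3^1* 359^( - 1 )*10957^( - 1 )*16532057^1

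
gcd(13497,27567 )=3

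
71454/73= 978 + 60/73 = 978.82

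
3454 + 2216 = 5670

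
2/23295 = 2/23295 = 0.00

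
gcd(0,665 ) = 665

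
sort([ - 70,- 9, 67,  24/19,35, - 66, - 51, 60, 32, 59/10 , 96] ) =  [ - 70, - 66, - 51, - 9, 24/19,  59/10, 32, 35,  60, 67, 96 ]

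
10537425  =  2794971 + 7742454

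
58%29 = 0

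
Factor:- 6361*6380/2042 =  - 2^1* 5^1*11^1*29^1 *1021^( - 1)*6361^1  =  - 20291590/1021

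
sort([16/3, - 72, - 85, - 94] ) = [  -  94 , - 85, - 72,16/3]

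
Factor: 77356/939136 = 19339/234784 =2^(  -  5)*11^( - 1 ) * 23^( - 1)*29^( - 1 ) * 83^1*233^1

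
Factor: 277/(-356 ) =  -2^( -2) * 89^(  -  1)*277^1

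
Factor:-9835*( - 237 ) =3^1 * 5^1*7^1 * 79^1*281^1 = 2330895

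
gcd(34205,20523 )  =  6841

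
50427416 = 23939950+26487466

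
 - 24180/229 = -24180/229 = -105.59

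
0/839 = 0  =  0.00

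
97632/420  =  232 + 16/35 = 232.46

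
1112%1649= 1112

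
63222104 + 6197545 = 69419649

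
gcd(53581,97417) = 1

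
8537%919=266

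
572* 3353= 1917916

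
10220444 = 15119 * 676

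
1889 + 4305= 6194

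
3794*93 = 352842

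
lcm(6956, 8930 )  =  660820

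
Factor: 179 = 179^1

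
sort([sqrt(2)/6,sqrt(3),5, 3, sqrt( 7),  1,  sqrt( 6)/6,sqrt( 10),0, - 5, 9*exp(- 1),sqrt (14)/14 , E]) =[-5,0, sqrt (2 )/6,sqrt( 14)/14,  sqrt( 6 ) /6,1,sqrt( 3), sqrt(7 ), E,3  ,  sqrt( 10),9 * exp( - 1),5 ]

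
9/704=9/704=0.01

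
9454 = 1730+7724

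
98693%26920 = 17933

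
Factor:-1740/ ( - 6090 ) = 2^1*7^( - 1)= 2/7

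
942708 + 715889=1658597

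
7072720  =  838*8440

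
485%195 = 95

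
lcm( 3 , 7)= 21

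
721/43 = 721/43 = 16.77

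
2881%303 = 154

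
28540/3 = 9513 + 1/3 = 9513.33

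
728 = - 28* ( - 26)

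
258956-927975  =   - 669019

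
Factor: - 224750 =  - 2^1* 5^3 * 29^1*31^1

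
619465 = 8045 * 77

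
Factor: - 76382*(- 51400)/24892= 981508700/6223 =2^2*5^2*7^( - 2 )*127^(-1)*181^1*211^1*257^1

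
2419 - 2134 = 285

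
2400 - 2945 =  - 545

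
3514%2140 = 1374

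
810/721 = 1 + 89/721 = 1.12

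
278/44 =6  +  7/22=6.32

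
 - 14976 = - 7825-7151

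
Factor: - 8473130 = -2^1* 5^1*401^1*2113^1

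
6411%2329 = 1753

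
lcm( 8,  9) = 72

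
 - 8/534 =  - 1 + 263/267 = - 0.01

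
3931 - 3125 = 806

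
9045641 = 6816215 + 2229426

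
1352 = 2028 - 676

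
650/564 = 325/282=1.15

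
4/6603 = 4/6603 = 0.00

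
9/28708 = 9/28708 = 0.00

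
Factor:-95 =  - 5^1 * 19^1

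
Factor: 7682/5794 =3841/2897 = 23^1*167^1 *2897^(  -  1)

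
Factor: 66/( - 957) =-2^1*29^(  -  1) = - 2/29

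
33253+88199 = 121452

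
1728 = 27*64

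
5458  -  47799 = -42341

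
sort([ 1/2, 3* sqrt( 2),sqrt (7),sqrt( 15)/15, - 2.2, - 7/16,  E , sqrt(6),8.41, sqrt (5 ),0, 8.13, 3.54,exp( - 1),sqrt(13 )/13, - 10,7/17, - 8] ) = [ - 10,  -  8 ,- 2.2, -7/16, 0, sqrt( 15) /15 , sqrt( 13 )/13,exp( - 1 ),7/17 , 1/2,sqrt(5 ), sqrt(6),sqrt (7), E,3.54,3 * sqrt( 2 ),8.13,8.41]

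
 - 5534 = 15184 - 20718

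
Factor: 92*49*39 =2^2 * 3^1*7^2*13^1*23^1 = 175812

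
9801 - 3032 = 6769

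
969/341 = 969/341 = 2.84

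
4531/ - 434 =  - 11+243/434   =  - 10.44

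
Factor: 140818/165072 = 2^(-3 )*3^( - 1) * 19^(-1)*389^1=389/456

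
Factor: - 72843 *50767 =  - 3698020581 = - 3^1*24281^1*50767^1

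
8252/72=2063/18 = 114.61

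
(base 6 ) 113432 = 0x269C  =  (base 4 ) 2122130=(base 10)9884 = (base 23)ifh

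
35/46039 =5/6577 = 0.00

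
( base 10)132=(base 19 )6i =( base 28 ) 4K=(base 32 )44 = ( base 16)84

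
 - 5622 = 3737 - 9359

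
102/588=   17/98 = 0.17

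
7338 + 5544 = 12882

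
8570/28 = 306 + 1/14 = 306.07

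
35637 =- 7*( - 5091 ) 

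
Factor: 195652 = 2^2*41^1*1193^1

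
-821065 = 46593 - 867658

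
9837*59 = 580383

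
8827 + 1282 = 10109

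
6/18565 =6/18565 = 0.00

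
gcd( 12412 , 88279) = 1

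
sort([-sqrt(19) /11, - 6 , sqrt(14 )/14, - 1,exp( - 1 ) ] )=[-6 , - 1,-sqrt( 19) /11,sqrt(14 ) /14 , exp( - 1)]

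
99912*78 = 7793136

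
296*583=172568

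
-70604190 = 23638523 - 94242713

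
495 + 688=1183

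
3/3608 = 3/3608 = 0.00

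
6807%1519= 731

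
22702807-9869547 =12833260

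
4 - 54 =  - 50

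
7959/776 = 10  +  199/776 = 10.26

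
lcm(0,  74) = 0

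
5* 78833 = 394165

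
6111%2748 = 615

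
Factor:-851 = -23^1*37^1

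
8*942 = 7536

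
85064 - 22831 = 62233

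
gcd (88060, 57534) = 2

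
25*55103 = 1377575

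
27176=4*6794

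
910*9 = 8190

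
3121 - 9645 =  - 6524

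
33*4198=138534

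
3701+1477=5178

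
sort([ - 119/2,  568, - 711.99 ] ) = [ - 711.99, - 119/2, 568 ]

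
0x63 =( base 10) 99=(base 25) 3O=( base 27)3i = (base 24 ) 43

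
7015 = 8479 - 1464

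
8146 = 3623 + 4523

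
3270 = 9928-6658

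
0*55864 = 0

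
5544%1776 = 216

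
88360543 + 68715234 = 157075777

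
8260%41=19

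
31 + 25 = 56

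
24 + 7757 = 7781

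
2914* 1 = 2914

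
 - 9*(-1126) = 10134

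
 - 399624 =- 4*99906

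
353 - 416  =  -63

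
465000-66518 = 398482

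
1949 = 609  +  1340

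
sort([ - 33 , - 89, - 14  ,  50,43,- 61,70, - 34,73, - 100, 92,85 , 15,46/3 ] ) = [ - 100, - 89,-61, - 34,  -  33, - 14,15, 46/3, 43,50 , 70,73,85,92 ] 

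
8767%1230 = 157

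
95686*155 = 14831330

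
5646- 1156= 4490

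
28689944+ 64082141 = 92772085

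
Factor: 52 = 2^2 * 13^1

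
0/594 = 0 = 0.00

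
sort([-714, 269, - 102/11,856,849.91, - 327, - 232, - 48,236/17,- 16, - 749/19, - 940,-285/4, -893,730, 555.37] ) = [- 940,-893, - 714, - 327, - 232,-285/4, - 48, - 749/19,  -  16, - 102/11,236/17, 269,555.37,730 , 849.91,856]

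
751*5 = 3755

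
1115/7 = 1115/7 = 159.29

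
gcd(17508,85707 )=3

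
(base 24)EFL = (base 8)20375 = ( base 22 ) h9j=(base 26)CCL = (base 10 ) 8445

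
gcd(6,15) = 3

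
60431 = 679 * 89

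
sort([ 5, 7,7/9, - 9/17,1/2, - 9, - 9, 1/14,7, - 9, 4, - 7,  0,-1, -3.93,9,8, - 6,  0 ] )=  [ - 9, - 9, - 9 , - 7 , - 6, - 3.93, - 1, - 9/17, 0,0, 1/14,1/2, 7/9,4, 5, 7, 7,8, 9 ] 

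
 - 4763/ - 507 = 4763/507=   9.39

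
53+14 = 67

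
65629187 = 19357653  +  46271534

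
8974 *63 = 565362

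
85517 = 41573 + 43944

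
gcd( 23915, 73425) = 5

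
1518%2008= 1518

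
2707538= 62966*43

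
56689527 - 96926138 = - 40236611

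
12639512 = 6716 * 1882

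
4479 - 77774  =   - 73295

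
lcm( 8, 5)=40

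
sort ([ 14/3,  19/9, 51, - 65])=[-65, 19/9, 14/3, 51]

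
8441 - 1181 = 7260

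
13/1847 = 13/1847 = 0.01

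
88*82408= 7251904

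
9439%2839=922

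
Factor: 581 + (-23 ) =558 = 2^1 * 3^2*31^1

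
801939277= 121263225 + 680676052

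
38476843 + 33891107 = 72367950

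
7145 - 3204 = 3941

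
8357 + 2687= 11044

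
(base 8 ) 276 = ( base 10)190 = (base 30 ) 6A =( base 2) 10111110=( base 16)BE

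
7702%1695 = 922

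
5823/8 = 5823/8 = 727.88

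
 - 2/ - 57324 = 1/28662 = 0.00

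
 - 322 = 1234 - 1556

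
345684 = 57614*6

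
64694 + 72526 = 137220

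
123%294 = 123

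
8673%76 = 9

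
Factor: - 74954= - 2^1 *11^1*3407^1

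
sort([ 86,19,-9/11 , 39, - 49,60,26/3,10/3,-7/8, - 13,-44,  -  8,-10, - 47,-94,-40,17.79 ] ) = [ - 94,-49,-47,- 44,-40,-13, - 10, - 8,-7/8,-9/11,10/3,26/3,17.79,19 , 39,60,86 ]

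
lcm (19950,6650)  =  19950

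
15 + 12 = 27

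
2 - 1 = 1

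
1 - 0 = 1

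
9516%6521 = 2995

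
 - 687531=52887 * ( - 13) 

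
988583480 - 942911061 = 45672419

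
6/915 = 2/305 = 0.01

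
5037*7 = 35259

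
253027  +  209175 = 462202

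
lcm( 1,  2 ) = 2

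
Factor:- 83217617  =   - 7^1*29^1*367^1*1117^1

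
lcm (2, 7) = 14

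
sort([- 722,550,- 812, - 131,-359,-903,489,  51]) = [ - 903, - 812, - 722, - 359, - 131, 51,489,550 ] 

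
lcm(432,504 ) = 3024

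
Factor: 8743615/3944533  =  5^1*19^(-1 )*31^(-1 )*37^ ( - 1)*181^ ( - 1)*1748723^1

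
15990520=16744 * 955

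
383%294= 89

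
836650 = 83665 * 10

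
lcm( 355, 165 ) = 11715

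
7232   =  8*904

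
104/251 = 104/251 = 0.41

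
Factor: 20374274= 2^1*23^1  *  442919^1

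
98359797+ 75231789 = 173591586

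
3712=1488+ 2224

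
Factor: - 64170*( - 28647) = 1838277990=2^1*3^5*5^1*23^1  *  31^1*1061^1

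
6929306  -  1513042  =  5416264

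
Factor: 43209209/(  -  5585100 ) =  -  2^( - 2)*3^ ( - 1)*5^( - 2 )  *503^1 * 18617^ ( - 1 ) *85903^1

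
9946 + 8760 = 18706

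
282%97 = 88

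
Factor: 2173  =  41^1*53^1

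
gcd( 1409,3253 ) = 1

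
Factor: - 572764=- 2^2 *17^1*8423^1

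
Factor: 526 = 2^1 * 263^1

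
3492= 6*582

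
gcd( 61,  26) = 1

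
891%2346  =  891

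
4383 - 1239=3144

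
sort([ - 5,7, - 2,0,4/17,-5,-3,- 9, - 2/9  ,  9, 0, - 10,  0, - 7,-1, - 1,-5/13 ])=[ - 10, - 9, - 7, - 5, - 5, - 3,-2,- 1,-1, - 5/13 ,-2/9,0,0 , 0, 4/17, 7 , 9]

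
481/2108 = 481/2108 =0.23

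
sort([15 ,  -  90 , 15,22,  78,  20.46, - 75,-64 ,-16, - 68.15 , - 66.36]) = [-90, - 75,-68.15, - 66.36,-64, - 16, 15, 15,  20.46,22,78 ]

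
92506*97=8973082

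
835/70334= 835/70334 =0.01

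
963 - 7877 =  - 6914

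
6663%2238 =2187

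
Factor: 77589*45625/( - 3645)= - 3^( - 4)*5^3*37^1*73^1*233^1 =-  78666625/81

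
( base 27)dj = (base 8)562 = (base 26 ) e6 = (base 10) 370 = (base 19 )109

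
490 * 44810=21956900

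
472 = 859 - 387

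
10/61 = 10/61=0.16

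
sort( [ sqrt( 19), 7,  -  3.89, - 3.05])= [ -3.89, - 3.05, sqrt( 19) , 7]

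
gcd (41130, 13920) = 30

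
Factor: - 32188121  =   - 7^1*4598303^1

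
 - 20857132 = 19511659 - 40368791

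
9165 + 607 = 9772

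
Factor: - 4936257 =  - 3^2*19^1*28867^1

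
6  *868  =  5208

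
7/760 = 7/760 = 0.01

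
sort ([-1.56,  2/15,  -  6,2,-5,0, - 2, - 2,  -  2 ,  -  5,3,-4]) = [ - 6,-5, - 5,- 4, - 2, - 2,-2,  -  1.56,0, 2/15, 2,3] 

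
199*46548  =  9263052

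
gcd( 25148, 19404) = 4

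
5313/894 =5 + 281/298 = 5.94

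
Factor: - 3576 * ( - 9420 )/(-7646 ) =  - 16842960/3823 = -2^4*3^2*5^1*149^1 * 157^1 * 3823^(  -  1)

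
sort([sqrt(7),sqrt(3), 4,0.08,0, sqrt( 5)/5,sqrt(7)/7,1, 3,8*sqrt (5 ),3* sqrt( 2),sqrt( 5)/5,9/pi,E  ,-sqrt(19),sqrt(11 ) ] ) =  [ - sqrt(19),0,0.08,sqrt( 7 )/7 , sqrt ( 5 )/5,sqrt( 5) /5,1, sqrt(3),sqrt( 7 ),E,9/pi,3,sqrt(11 ),  4,3*sqrt(2),  8* sqrt(5 )]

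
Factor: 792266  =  2^1 * 479^1 * 827^1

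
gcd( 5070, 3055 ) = 65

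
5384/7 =769 + 1/7  =  769.14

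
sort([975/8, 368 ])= [975/8, 368]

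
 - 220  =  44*( - 5 )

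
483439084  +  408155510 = 891594594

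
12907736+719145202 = 732052938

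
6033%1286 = 889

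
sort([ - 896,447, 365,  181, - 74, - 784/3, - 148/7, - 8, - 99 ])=[ - 896 , - 784/3, - 99, - 74, - 148/7, - 8, 181,365, 447] 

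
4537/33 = 137+ 16/33 = 137.48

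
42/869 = 42/869 = 0.05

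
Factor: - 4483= - 4483^1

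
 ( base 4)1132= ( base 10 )94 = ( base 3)10111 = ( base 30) 34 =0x5E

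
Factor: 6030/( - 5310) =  - 59^( - 1 )*67^1 = - 67/59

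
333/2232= 37/248 = 0.15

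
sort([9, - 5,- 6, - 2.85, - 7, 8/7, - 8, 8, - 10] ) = [ - 10, - 8, - 7, - 6,  -  5, - 2.85, 8/7, 8, 9]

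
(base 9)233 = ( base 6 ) 520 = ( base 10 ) 192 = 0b11000000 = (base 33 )5R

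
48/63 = 16/21 = 0.76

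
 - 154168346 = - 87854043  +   - 66314303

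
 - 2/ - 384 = 1/192 = 0.01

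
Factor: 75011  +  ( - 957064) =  - 882053 = -521^1 * 1693^1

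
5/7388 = 5/7388 =0.00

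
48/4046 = 24/2023 = 0.01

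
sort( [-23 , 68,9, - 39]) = [ - 39  , - 23, 9,68 ]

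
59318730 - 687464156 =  - 628145426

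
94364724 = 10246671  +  84118053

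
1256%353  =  197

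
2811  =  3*937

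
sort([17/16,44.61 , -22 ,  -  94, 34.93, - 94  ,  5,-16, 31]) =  [- 94,-94, - 22 , - 16,17/16,  5, 31, 34.93, 44.61 ] 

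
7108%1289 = 663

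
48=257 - 209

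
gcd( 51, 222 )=3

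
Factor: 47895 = 3^1 * 5^1*31^1*103^1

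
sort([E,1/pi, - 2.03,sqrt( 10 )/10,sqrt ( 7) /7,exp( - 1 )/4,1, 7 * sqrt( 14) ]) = [ - 2.03,exp ( - 1 )/4, sqrt(10 )/10, 1/pi, sqrt(7 ) /7,1,E,7 * sqrt( 14) ] 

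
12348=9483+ 2865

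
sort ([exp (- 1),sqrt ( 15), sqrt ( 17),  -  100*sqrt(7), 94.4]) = [ -100*sqrt ( 7),exp ( - 1),sqrt ( 15) , sqrt( 17), 94.4 ] 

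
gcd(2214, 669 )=3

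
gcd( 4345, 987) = 1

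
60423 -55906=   4517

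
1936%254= 158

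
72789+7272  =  80061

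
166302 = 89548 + 76754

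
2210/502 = 4 + 101/251 = 4.40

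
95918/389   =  246 + 224/389=246.58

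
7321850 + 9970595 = 17292445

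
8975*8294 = 74438650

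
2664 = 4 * 666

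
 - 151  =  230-381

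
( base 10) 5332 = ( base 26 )7n2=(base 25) 8d7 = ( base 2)1010011010100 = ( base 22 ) b08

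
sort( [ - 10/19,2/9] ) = [ - 10/19,2/9] 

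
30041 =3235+26806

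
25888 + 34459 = 60347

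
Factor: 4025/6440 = 2^( - 3)*5^1 = 5/8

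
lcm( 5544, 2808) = 216216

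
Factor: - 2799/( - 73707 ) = 3^1*79^( - 1) =3/79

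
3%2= 1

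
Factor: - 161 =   -  7^1*23^1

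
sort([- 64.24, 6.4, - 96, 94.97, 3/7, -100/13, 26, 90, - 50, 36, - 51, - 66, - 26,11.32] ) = [ - 96, - 66, - 64.24, - 51,  -  50 , - 26, - 100/13,  3/7,  6.4, 11.32,26, 36,90,94.97] 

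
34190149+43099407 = 77289556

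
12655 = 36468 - 23813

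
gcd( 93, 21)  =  3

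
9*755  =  6795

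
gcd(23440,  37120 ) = 80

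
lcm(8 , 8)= 8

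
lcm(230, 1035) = 2070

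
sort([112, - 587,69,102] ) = [  -  587, 69,102,112]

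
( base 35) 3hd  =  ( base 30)4MN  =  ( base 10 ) 4283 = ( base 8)10273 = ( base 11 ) 3244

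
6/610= 3/305=0.01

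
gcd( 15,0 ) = 15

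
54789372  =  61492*891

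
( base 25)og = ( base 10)616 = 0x268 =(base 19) 1D8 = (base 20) 1ag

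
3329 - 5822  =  -2493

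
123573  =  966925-843352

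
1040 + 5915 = 6955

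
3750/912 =4 +17/152 = 4.11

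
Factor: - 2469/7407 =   -  1/3 =- 3^( - 1) 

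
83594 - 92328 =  - 8734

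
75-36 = 39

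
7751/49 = 158 + 9/49 = 158.18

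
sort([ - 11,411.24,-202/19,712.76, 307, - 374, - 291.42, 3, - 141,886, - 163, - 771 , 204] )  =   [ - 771, - 374, - 291.42, - 163, - 141, - 11, -202/19,3, 204,307, 411.24, 712.76,886]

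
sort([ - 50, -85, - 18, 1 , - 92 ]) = [ - 92,  -  85 ,-50, - 18,1]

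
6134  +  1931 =8065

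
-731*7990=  - 5840690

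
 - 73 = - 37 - 36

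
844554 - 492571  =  351983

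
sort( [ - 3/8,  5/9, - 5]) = [ - 5, - 3/8, 5/9 ]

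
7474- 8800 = - 1326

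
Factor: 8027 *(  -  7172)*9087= - 523135355028 = - 2^2 * 3^1*11^1*13^1*23^1*163^1*233^1*349^1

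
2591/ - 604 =  -  2591/604 = - 4.29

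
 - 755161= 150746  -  905907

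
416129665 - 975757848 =-559628183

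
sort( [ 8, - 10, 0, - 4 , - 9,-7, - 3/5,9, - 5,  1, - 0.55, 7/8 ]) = [ - 10, - 9, - 7, - 5, - 4, - 3/5, - 0.55, 0,7/8, 1,8, 9]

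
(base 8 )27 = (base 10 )23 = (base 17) 16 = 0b10111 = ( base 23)10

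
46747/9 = 5194+1/9 = 5194.11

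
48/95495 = 48/95495  =  0.00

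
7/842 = 7/842 = 0.01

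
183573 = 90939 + 92634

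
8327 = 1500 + 6827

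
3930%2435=1495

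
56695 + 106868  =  163563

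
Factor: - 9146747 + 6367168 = - 2779579 = - 11^1*71^1*3559^1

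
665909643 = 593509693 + 72399950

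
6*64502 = 387012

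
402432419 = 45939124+356493295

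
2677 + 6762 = 9439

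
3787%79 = 74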